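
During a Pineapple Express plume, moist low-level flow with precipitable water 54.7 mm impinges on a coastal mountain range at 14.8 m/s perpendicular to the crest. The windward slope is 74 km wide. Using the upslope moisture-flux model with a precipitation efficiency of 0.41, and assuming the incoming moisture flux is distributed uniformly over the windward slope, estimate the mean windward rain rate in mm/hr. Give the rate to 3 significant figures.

Incoming column moisture flux per unit ridge length: F = V × PW = 14.8 × 54.7 = 809.56 mm·m/s.
Spread over the 74 km slope with efficiency ε = 0.41: R = ε·F/W = 0.41 × 809.56 / 74000 m = 4.485e-03 mm/s.
R = 4.485e-03 × 3600 = 16.1 mm/hr.

R ≈ 16.1 mm/hr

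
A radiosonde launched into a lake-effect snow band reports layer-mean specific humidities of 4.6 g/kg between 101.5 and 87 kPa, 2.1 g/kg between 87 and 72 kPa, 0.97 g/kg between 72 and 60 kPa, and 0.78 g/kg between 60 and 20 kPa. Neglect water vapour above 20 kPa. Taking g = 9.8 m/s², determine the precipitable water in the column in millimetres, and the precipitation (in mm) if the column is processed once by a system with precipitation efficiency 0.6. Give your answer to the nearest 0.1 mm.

PW ≈ 14.4 mm; precipitation ≈ 8.6 mm

Precipitable water is the column-integrated vapour mass per unit area: PW = (1/g) Σ q̄ Δp, with q in kg/kg and Δp in Pa (1 kg/m² of water = 1 mm).
Layer 101.5–87 kPa: Δp = 145 hPa = 14500 Pa, q̄ = 0.0046 kg/kg → 0.0046 × 14500 / 9.8 = 6.81 mm
Layer 87–72 kPa: Δp = 150 hPa = 15000 Pa, q̄ = 0.0021 kg/kg → 0.0021 × 15000 / 9.8 = 3.21 mm
Layer 72–60 kPa: Δp = 120 hPa = 12000 Pa, q̄ = 0.00097 kg/kg → 0.00097 × 12000 / 9.8 = 1.19 mm
Layer 60–20 kPa: Δp = 400 hPa = 40000 Pa, q̄ = 0.00078 kg/kg → 0.00078 × 40000 / 9.8 = 3.18 mm
PW = 6.81 + 3.21 + 1.19 + 3.18 = 14.39 ≈ 14.4 mm.
Precipitation = ε × PW = 0.6 × 14.4 = 8.6 mm.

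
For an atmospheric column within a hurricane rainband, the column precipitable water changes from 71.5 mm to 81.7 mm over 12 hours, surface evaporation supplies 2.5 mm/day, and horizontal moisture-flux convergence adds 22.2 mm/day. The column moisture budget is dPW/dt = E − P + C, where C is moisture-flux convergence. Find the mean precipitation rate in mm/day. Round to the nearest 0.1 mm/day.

P ≈ 4.3 mm/day

dPW/dt = (81.7 − 71.5) mm / (12/24 day) = +20.400 mm/day.
P = E + C − dPW/dt = 2.5 + (22.2) − (+20.400) = 4.3 mm/day.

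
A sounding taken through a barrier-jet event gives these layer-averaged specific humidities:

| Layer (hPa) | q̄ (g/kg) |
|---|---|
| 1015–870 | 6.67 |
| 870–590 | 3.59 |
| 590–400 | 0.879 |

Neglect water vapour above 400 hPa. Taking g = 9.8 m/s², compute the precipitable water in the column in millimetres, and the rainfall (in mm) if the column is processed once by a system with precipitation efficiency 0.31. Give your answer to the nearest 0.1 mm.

Precipitable water is the column-integrated vapour mass per unit area: PW = (1/g) Σ q̄ Δp, with q in kg/kg and Δp in Pa (1 kg/m² of water = 1 mm).
Layer 1015–870 hPa: Δp = 145 hPa = 14500 Pa, q̄ = 0.00667 kg/kg → 0.00667 × 14500 / 9.8 = 9.87 mm
Layer 870–590 hPa: Δp = 280 hPa = 28000 Pa, q̄ = 0.00359 kg/kg → 0.00359 × 28000 / 9.8 = 10.26 mm
Layer 590–400 hPa: Δp = 190 hPa = 19000 Pa, q̄ = 0.000879 kg/kg → 0.000879 × 19000 / 9.8 = 1.70 mm
PW = 9.87 + 10.26 + 1.70 = 21.83 ≈ 21.8 mm.
Rainfall = ε × PW = 0.31 × 21.8 = 6.8 mm.

PW ≈ 21.8 mm; rainfall ≈ 6.8 mm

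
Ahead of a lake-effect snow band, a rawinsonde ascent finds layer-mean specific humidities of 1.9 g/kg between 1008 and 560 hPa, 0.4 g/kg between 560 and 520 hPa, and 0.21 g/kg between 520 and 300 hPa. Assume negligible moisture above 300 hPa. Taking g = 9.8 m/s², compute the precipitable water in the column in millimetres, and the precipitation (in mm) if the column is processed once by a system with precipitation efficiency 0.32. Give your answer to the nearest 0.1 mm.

PW ≈ 9.3 mm; precipitation ≈ 3.0 mm

Precipitable water is the column-integrated vapour mass per unit area: PW = (1/g) Σ q̄ Δp, with q in kg/kg and Δp in Pa (1 kg/m² of water = 1 mm).
Layer 1008–560 hPa: Δp = 448 hPa = 44800 Pa, q̄ = 0.0019 kg/kg → 0.0019 × 44800 / 9.8 = 8.69 mm
Layer 560–520 hPa: Δp = 40 hPa = 4000 Pa, q̄ = 0.0004 kg/kg → 0.0004 × 4000 / 9.8 = 0.16 mm
Layer 520–300 hPa: Δp = 220 hPa = 22000 Pa, q̄ = 0.00021 kg/kg → 0.00021 × 22000 / 9.8 = 0.47 mm
PW = 8.69 + 0.16 + 0.47 = 9.32 ≈ 9.3 mm.
Precipitation = ε × PW = 0.32 × 9.3 = 3.0 mm.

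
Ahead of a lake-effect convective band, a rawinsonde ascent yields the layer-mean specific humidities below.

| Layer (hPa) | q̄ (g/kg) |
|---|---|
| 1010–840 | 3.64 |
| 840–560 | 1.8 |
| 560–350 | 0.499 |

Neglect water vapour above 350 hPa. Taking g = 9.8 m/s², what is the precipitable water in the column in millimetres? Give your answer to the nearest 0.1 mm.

Precipitable water is the column-integrated vapour mass per unit area: PW = (1/g) Σ q̄ Δp, with q in kg/kg and Δp in Pa (1 kg/m² of water = 1 mm).
Layer 1010–840 hPa: Δp = 170 hPa = 17000 Pa, q̄ = 0.00364 kg/kg → 0.00364 × 17000 / 9.8 = 6.31 mm
Layer 840–560 hPa: Δp = 280 hPa = 28000 Pa, q̄ = 0.0018 kg/kg → 0.0018 × 28000 / 9.8 = 5.14 mm
Layer 560–350 hPa: Δp = 210 hPa = 21000 Pa, q̄ = 0.000499 kg/kg → 0.000499 × 21000 / 9.8 = 1.07 mm
PW = 6.31 + 5.14 + 1.07 = 12.52 ≈ 12.5 mm.

PW ≈ 12.5 mm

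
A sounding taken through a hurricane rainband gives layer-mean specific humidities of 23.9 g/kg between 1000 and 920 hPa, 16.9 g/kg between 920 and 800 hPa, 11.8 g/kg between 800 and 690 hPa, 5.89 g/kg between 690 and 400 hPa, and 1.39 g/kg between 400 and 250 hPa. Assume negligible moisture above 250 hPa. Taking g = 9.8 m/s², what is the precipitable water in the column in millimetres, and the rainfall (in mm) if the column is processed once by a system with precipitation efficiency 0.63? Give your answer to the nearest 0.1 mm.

PW ≈ 73.0 mm; rainfall ≈ 46.0 mm

Precipitable water is the column-integrated vapour mass per unit area: PW = (1/g) Σ q̄ Δp, with q in kg/kg and Δp in Pa (1 kg/m² of water = 1 mm).
Layer 1000–920 hPa: Δp = 80 hPa = 8000 Pa, q̄ = 0.0239 kg/kg → 0.0239 × 8000 / 9.8 = 19.51 mm
Layer 920–800 hPa: Δp = 120 hPa = 12000 Pa, q̄ = 0.0169 kg/kg → 0.0169 × 12000 / 9.8 = 20.69 mm
Layer 800–690 hPa: Δp = 110 hPa = 11000 Pa, q̄ = 0.0118 kg/kg → 0.0118 × 11000 / 9.8 = 13.24 mm
Layer 690–400 hPa: Δp = 290 hPa = 29000 Pa, q̄ = 0.00589 kg/kg → 0.00589 × 29000 / 9.8 = 17.43 mm
Layer 400–250 hPa: Δp = 150 hPa = 15000 Pa, q̄ = 0.00139 kg/kg → 0.00139 × 15000 / 9.8 = 2.13 mm
PW = 19.51 + 20.69 + 13.24 + 17.43 + 2.13 = 73.00 ≈ 73.0 mm.
Rainfall = ε × PW = 0.63 × 73.0 = 46.0 mm.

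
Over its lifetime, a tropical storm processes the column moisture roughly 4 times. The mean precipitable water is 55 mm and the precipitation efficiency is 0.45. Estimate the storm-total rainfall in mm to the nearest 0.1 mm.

Each cycle deposits ε × PW = 0.45 × 55 = 24.75 mm.
Over 4 cycles: 4 × 24.75 = 99.0 mm.

rainfall ≈ 99.0 mm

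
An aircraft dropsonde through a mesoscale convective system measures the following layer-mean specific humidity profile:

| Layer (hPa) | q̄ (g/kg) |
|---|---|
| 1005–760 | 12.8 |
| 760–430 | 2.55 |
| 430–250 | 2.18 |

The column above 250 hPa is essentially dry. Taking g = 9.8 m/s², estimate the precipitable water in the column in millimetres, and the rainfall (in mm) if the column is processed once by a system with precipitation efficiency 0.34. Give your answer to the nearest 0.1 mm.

PW ≈ 44.6 mm; rainfall ≈ 15.2 mm

Precipitable water is the column-integrated vapour mass per unit area: PW = (1/g) Σ q̄ Δp, with q in kg/kg and Δp in Pa (1 kg/m² of water = 1 mm).
Layer 1005–760 hPa: Δp = 245 hPa = 24500 Pa, q̄ = 0.0128 kg/kg → 0.0128 × 24500 / 9.8 = 32.00 mm
Layer 760–430 hPa: Δp = 330 hPa = 33000 Pa, q̄ = 0.00255 kg/kg → 0.00255 × 33000 / 9.8 = 8.59 mm
Layer 430–250 hPa: Δp = 180 hPa = 18000 Pa, q̄ = 0.00218 kg/kg → 0.00218 × 18000 / 9.8 = 4.00 mm
PW = 32.00 + 8.59 + 4.00 = 44.59 ≈ 44.6 mm.
Rainfall = ε × PW = 0.34 × 44.6 = 15.2 mm.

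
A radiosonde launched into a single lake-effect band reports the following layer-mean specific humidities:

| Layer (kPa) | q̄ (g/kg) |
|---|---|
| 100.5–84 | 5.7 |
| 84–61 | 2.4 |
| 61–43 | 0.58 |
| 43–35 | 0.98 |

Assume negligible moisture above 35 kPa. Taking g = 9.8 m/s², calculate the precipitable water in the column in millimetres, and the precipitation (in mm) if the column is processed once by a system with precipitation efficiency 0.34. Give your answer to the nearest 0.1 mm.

PW ≈ 17.1 mm; precipitation ≈ 5.8 mm

Precipitable water is the column-integrated vapour mass per unit area: PW = (1/g) Σ q̄ Δp, with q in kg/kg and Δp in Pa (1 kg/m² of water = 1 mm).
Layer 100.5–84 kPa: Δp = 165 hPa = 16500 Pa, q̄ = 0.0057 kg/kg → 0.0057 × 16500 / 9.8 = 9.60 mm
Layer 84–61 kPa: Δp = 230 hPa = 23000 Pa, q̄ = 0.0024 kg/kg → 0.0024 × 23000 / 9.8 = 5.63 mm
Layer 61–43 kPa: Δp = 180 hPa = 18000 Pa, q̄ = 0.00058 kg/kg → 0.00058 × 18000 / 9.8 = 1.07 mm
Layer 43–35 kPa: Δp = 80 hPa = 8000 Pa, q̄ = 0.00098 kg/kg → 0.00098 × 8000 / 9.8 = 0.80 mm
PW = 9.60 + 5.63 + 1.07 + 0.80 = 17.10 ≈ 17.1 mm.
Precipitation = ε × PW = 0.34 × 17.1 = 5.8 mm.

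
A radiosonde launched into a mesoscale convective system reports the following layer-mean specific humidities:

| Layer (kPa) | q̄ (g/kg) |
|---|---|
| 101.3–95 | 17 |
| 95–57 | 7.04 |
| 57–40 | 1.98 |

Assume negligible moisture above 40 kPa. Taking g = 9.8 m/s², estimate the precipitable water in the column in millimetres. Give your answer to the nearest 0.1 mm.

PW ≈ 41.7 mm

Precipitable water is the column-integrated vapour mass per unit area: PW = (1/g) Σ q̄ Δp, with q in kg/kg and Δp in Pa (1 kg/m² of water = 1 mm).
Layer 101.3–95 kPa: Δp = 63 hPa = 6300 Pa, q̄ = 0.017 kg/kg → 0.017 × 6300 / 9.8 = 10.93 mm
Layer 95–57 kPa: Δp = 380 hPa = 38000 Pa, q̄ = 0.00704 kg/kg → 0.00704 × 38000 / 9.8 = 27.30 mm
Layer 57–40 kPa: Δp = 170 hPa = 17000 Pa, q̄ = 0.00198 kg/kg → 0.00198 × 17000 / 9.8 = 3.43 mm
PW = 10.93 + 27.30 + 3.43 = 41.66 ≈ 41.7 mm.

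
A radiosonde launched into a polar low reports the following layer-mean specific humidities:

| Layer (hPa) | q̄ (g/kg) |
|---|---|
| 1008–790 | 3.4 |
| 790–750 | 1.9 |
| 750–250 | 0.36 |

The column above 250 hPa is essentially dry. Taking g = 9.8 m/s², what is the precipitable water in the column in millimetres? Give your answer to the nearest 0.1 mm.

PW ≈ 10.2 mm

Precipitable water is the column-integrated vapour mass per unit area: PW = (1/g) Σ q̄ Δp, with q in kg/kg and Δp in Pa (1 kg/m² of water = 1 mm).
Layer 1008–790 hPa: Δp = 218 hPa = 21800 Pa, q̄ = 0.0034 kg/kg → 0.0034 × 21800 / 9.8 = 7.56 mm
Layer 790–750 hPa: Δp = 40 hPa = 4000 Pa, q̄ = 0.0019 kg/kg → 0.0019 × 4000 / 9.8 = 0.78 mm
Layer 750–250 hPa: Δp = 500 hPa = 50000 Pa, q̄ = 0.00036 kg/kg → 0.00036 × 50000 / 9.8 = 1.84 mm
PW = 7.56 + 0.78 + 1.84 = 10.18 ≈ 10.2 mm.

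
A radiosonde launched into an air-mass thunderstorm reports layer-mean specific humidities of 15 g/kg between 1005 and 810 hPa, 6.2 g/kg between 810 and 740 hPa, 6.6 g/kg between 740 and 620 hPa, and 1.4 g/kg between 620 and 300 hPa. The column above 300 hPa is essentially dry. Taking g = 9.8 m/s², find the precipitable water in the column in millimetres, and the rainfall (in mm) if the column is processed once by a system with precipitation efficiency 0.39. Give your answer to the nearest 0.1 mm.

PW ≈ 46.9 mm; rainfall ≈ 18.3 mm

Precipitable water is the column-integrated vapour mass per unit area: PW = (1/g) Σ q̄ Δp, with q in kg/kg and Δp in Pa (1 kg/m² of water = 1 mm).
Layer 1005–810 hPa: Δp = 195 hPa = 19500 Pa, q̄ = 0.015 kg/kg → 0.015 × 19500 / 9.8 = 29.85 mm
Layer 810–740 hPa: Δp = 70 hPa = 7000 Pa, q̄ = 0.0062 kg/kg → 0.0062 × 7000 / 9.8 = 4.43 mm
Layer 740–620 hPa: Δp = 120 hPa = 12000 Pa, q̄ = 0.0066 kg/kg → 0.0066 × 12000 / 9.8 = 8.08 mm
Layer 620–300 hPa: Δp = 320 hPa = 32000 Pa, q̄ = 0.0014 kg/kg → 0.0014 × 32000 / 9.8 = 4.57 mm
PW = 29.85 + 4.43 + 8.08 + 4.57 = 46.93 ≈ 46.9 mm.
Rainfall = ε × PW = 0.39 × 46.9 = 18.3 mm.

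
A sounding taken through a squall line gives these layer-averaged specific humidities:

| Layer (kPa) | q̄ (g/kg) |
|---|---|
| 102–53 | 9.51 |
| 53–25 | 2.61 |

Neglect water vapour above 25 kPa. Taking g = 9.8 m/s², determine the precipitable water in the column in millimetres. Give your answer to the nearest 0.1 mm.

PW ≈ 55.0 mm

Precipitable water is the column-integrated vapour mass per unit area: PW = (1/g) Σ q̄ Δp, with q in kg/kg and Δp in Pa (1 kg/m² of water = 1 mm).
Layer 102–53 kPa: Δp = 490 hPa = 49000 Pa, q̄ = 0.00951 kg/kg → 0.00951 × 49000 / 9.8 = 47.55 mm
Layer 53–25 kPa: Δp = 280 hPa = 28000 Pa, q̄ = 0.00261 kg/kg → 0.00261 × 28000 / 9.8 = 7.46 mm
PW = 47.55 + 7.46 = 55.01 ≈ 55.0 mm.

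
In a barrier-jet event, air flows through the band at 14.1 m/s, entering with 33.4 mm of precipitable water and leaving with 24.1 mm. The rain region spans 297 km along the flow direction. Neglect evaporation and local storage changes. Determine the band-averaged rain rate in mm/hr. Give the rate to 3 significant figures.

R ≈ 1.59 mm/hr

Column moisture flux per unit crosswind length is F = V × PW.
Inflow: F_in = 14.1 × 33.4 = 470.94 mm·m/s
Outflow: F_out = 14.1 × 24.1 = 339.81 mm·m/s
Steady-state rate R = (F_in − F_out)/L = (470.94 − 339.81) / 297000 m = 4.415e-04 mm/s.
R = 4.415e-04 × 3600 = 1.59 mm/hr.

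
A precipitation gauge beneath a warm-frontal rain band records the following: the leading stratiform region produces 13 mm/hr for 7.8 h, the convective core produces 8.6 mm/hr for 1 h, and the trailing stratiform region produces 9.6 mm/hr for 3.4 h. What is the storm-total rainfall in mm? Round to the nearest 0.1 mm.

total ≈ 142.6 mm

Total = Σ Rᵢ Δtᵢ = 13 × 7.8 + 8.6 × 1 + 9.6 × 3.4
      = 101.4 + 8.6 + 32.64 = 142.6 mm.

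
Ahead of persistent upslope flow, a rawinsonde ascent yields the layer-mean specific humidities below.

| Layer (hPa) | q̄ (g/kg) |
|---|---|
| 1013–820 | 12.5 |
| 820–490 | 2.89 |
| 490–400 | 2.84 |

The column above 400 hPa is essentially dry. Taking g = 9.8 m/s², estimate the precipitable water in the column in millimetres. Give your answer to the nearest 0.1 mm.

PW ≈ 37.0 mm

Precipitable water is the column-integrated vapour mass per unit area: PW = (1/g) Σ q̄ Δp, with q in kg/kg and Δp in Pa (1 kg/m² of water = 1 mm).
Layer 1013–820 hPa: Δp = 193 hPa = 19300 Pa, q̄ = 0.0125 kg/kg → 0.0125 × 19300 / 9.8 = 24.62 mm
Layer 820–490 hPa: Δp = 330 hPa = 33000 Pa, q̄ = 0.00289 kg/kg → 0.00289 × 33000 / 9.8 = 9.73 mm
Layer 490–400 hPa: Δp = 90 hPa = 9000 Pa, q̄ = 0.00284 kg/kg → 0.00284 × 9000 / 9.8 = 2.61 mm
PW = 24.62 + 9.73 + 2.61 = 36.96 ≈ 37.0 mm.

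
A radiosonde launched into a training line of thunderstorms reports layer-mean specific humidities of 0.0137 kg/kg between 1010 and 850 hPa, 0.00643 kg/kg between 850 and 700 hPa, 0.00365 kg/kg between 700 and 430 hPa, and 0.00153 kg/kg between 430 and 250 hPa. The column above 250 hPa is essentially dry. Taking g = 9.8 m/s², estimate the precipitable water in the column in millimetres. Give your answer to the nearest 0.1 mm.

PW ≈ 45.1 mm

Precipitable water is the column-integrated vapour mass per unit area: PW = (1/g) Σ q̄ Δp, with q in kg/kg and Δp in Pa (1 kg/m² of water = 1 mm).
Layer 1010–850 hPa: Δp = 160 hPa = 16000 Pa, q̄ = 0.0137 kg/kg → 0.0137 × 16000 / 9.8 = 22.37 mm
Layer 850–700 hPa: Δp = 150 hPa = 15000 Pa, q̄ = 0.00643 kg/kg → 0.00643 × 15000 / 9.8 = 9.84 mm
Layer 700–430 hPa: Δp = 270 hPa = 27000 Pa, q̄ = 0.00365 kg/kg → 0.00365 × 27000 / 9.8 = 10.06 mm
Layer 430–250 hPa: Δp = 180 hPa = 18000 Pa, q̄ = 0.00153 kg/kg → 0.00153 × 18000 / 9.8 = 2.81 mm
PW = 22.37 + 9.84 + 10.06 + 2.81 = 45.08 ≈ 45.1 mm.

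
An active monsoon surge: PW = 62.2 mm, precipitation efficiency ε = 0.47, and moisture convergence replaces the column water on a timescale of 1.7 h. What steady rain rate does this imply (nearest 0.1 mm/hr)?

R ≈ 17.2 mm/hr

Each overturning extracts ε × PW = 0.47 × 62.2 = 29.234 mm.
Rate = ε·PW / τ = 29.234 / 1.7 h = 17.2 mm/hr.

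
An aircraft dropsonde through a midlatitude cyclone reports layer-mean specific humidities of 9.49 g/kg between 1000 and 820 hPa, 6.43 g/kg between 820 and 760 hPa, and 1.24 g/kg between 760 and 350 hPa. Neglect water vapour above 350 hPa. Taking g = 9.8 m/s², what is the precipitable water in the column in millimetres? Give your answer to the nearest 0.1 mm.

PW ≈ 26.6 mm

Precipitable water is the column-integrated vapour mass per unit area: PW = (1/g) Σ q̄ Δp, with q in kg/kg and Δp in Pa (1 kg/m² of water = 1 mm).
Layer 1000–820 hPa: Δp = 180 hPa = 18000 Pa, q̄ = 0.00949 kg/kg → 0.00949 × 18000 / 9.8 = 17.43 mm
Layer 820–760 hPa: Δp = 60 hPa = 6000 Pa, q̄ = 0.00643 kg/kg → 0.00643 × 6000 / 9.8 = 3.94 mm
Layer 760–350 hPa: Δp = 410 hPa = 41000 Pa, q̄ = 0.00124 kg/kg → 0.00124 × 41000 / 9.8 = 5.19 mm
PW = 17.43 + 3.94 + 5.19 = 26.56 ≈ 26.6 mm.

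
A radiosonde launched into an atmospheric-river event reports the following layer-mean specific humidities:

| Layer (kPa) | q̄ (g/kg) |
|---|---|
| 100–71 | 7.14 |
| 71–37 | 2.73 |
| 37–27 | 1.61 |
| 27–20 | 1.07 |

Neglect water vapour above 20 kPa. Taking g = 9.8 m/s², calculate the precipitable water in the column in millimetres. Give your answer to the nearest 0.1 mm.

PW ≈ 33.0 mm

Precipitable water is the column-integrated vapour mass per unit area: PW = (1/g) Σ q̄ Δp, with q in kg/kg and Δp in Pa (1 kg/m² of water = 1 mm).
Layer 100–71 kPa: Δp = 290 hPa = 29000 Pa, q̄ = 0.00714 kg/kg → 0.00714 × 29000 / 9.8 = 21.13 mm
Layer 71–37 kPa: Δp = 340 hPa = 34000 Pa, q̄ = 0.00273 kg/kg → 0.00273 × 34000 / 9.8 = 9.47 mm
Layer 37–27 kPa: Δp = 100 hPa = 10000 Pa, q̄ = 0.00161 kg/kg → 0.00161 × 10000 / 9.8 = 1.64 mm
Layer 27–20 kPa: Δp = 70 hPa = 7000 Pa, q̄ = 0.00107 kg/kg → 0.00107 × 7000 / 9.8 = 0.76 mm
PW = 21.13 + 9.47 + 1.64 + 0.76 = 33.00 ≈ 33.0 mm.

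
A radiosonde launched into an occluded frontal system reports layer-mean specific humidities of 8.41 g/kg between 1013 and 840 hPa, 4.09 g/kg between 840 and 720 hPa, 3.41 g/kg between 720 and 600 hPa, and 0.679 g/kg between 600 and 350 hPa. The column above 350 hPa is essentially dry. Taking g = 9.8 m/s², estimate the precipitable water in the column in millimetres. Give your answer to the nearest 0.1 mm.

PW ≈ 25.8 mm

Precipitable water is the column-integrated vapour mass per unit area: PW = (1/g) Σ q̄ Δp, with q in kg/kg and Δp in Pa (1 kg/m² of water = 1 mm).
Layer 1013–840 hPa: Δp = 173 hPa = 17300 Pa, q̄ = 0.00841 kg/kg → 0.00841 × 17300 / 9.8 = 14.85 mm
Layer 840–720 hPa: Δp = 120 hPa = 12000 Pa, q̄ = 0.00409 kg/kg → 0.00409 × 12000 / 9.8 = 5.01 mm
Layer 720–600 hPa: Δp = 120 hPa = 12000 Pa, q̄ = 0.00341 kg/kg → 0.00341 × 12000 / 9.8 = 4.18 mm
Layer 600–350 hPa: Δp = 250 hPa = 25000 Pa, q̄ = 0.000679 kg/kg → 0.000679 × 25000 / 9.8 = 1.73 mm
PW = 14.85 + 5.01 + 4.18 + 1.73 = 25.77 ≈ 25.8 mm.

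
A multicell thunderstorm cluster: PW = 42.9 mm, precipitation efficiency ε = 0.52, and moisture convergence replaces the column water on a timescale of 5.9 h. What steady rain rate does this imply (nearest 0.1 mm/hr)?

R ≈ 3.8 mm/hr

Each overturning extracts ε × PW = 0.52 × 42.9 = 22.308 mm.
Rate = ε·PW / τ = 22.308 / 5.9 h = 3.8 mm/hr.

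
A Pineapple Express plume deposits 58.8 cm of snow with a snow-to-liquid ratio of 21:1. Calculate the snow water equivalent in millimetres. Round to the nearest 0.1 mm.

SWE = snow depth / ratio = 58.8 cm / 21 = 2.800 cm = 28.0 mm.

SWE ≈ 28.0 mm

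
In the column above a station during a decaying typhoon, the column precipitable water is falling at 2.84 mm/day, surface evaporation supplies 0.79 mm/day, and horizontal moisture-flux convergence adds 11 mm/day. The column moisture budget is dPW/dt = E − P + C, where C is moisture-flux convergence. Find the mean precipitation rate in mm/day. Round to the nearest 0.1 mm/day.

dPW/dt = -2.84 mm/day.
P = E + C − dPW/dt = 0.79 + (11) − (-2.84) = 14.6 mm/day.

P ≈ 14.6 mm/day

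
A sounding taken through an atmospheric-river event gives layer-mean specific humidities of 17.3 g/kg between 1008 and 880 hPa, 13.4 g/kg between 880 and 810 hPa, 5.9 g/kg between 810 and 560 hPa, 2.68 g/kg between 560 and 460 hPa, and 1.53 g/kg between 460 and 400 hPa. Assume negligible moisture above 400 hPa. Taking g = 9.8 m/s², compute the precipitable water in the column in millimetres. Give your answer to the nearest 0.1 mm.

PW ≈ 50.9 mm

Precipitable water is the column-integrated vapour mass per unit area: PW = (1/g) Σ q̄ Δp, with q in kg/kg and Δp in Pa (1 kg/m² of water = 1 mm).
Layer 1008–880 hPa: Δp = 128 hPa = 12800 Pa, q̄ = 0.0173 kg/kg → 0.0173 × 12800 / 9.8 = 22.60 mm
Layer 880–810 hPa: Δp = 70 hPa = 7000 Pa, q̄ = 0.0134 kg/kg → 0.0134 × 7000 / 9.8 = 9.57 mm
Layer 810–560 hPa: Δp = 250 hPa = 25000 Pa, q̄ = 0.0059 kg/kg → 0.0059 × 25000 / 9.8 = 15.05 mm
Layer 560–460 hPa: Δp = 100 hPa = 10000 Pa, q̄ = 0.00268 kg/kg → 0.00268 × 10000 / 9.8 = 2.73 mm
Layer 460–400 hPa: Δp = 60 hPa = 6000 Pa, q̄ = 0.00153 kg/kg → 0.00153 × 6000 / 9.8 = 0.94 mm
PW = 22.60 + 9.57 + 15.05 + 2.73 + 0.94 = 50.89 ≈ 50.9 mm.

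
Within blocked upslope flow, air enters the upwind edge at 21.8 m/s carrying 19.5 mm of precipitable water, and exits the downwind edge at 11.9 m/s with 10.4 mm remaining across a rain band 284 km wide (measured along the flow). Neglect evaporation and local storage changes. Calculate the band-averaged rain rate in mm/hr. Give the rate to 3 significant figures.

Column moisture flux per unit crosswind length is F = V × PW.
Inflow: F_in = 21.8 × 19.5 = 425.1 mm·m/s
Outflow: F_out = 11.9 × 10.4 = 123.76 mm·m/s
Steady-state rate R = (F_in − F_out)/L = (425.1 − 123.76) / 284000 m = 1.061e-03 mm/s.
R = 1.061e-03 × 3600 = 3.82 mm/hr.

R ≈ 3.82 mm/hr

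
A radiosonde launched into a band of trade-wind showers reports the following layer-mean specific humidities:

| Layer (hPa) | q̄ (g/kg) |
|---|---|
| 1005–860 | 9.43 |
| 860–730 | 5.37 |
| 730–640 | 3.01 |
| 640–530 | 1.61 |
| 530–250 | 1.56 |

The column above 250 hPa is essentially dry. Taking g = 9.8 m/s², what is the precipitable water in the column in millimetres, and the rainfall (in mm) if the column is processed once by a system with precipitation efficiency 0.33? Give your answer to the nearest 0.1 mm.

PW ≈ 30.1 mm; rainfall ≈ 9.9 mm

Precipitable water is the column-integrated vapour mass per unit area: PW = (1/g) Σ q̄ Δp, with q in kg/kg and Δp in Pa (1 kg/m² of water = 1 mm).
Layer 1005–860 hPa: Δp = 145 hPa = 14500 Pa, q̄ = 0.00943 kg/kg → 0.00943 × 14500 / 9.8 = 13.95 mm
Layer 860–730 hPa: Δp = 130 hPa = 13000 Pa, q̄ = 0.00537 kg/kg → 0.00537 × 13000 / 9.8 = 7.12 mm
Layer 730–640 hPa: Δp = 90 hPa = 9000 Pa, q̄ = 0.00301 kg/kg → 0.00301 × 9000 / 9.8 = 2.76 mm
Layer 640–530 hPa: Δp = 110 hPa = 11000 Pa, q̄ = 0.00161 kg/kg → 0.00161 × 11000 / 9.8 = 1.81 mm
Layer 530–250 hPa: Δp = 280 hPa = 28000 Pa, q̄ = 0.00156 kg/kg → 0.00156 × 28000 / 9.8 = 4.46 mm
PW = 13.95 + 7.12 + 2.76 + 1.81 + 4.46 = 30.10 ≈ 30.1 mm.
Rainfall = ε × PW = 0.33 × 30.1 = 9.9 mm.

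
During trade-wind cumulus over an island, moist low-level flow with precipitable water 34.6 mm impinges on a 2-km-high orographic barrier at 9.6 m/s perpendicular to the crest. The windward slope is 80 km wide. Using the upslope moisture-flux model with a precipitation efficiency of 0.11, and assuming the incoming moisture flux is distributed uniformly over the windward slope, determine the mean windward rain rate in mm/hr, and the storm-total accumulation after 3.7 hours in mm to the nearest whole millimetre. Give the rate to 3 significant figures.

R ≈ 1.64 mm/hr; total ≈ 6 mm

Incoming column moisture flux per unit ridge length: F = V × PW = 9.6 × 34.6 = 332.16 mm·m/s.
Spread over the 80 km slope with efficiency ε = 0.11: R = ε·F/W = 0.11 × 332.16 / 80000 m = 4.567e-04 mm/s.
R = 4.567e-04 × 3600 = 1.64 mm/hr.
Over 3.7 h: total = 1.64 × 3.7 = 6.068 ≈ 6 mm.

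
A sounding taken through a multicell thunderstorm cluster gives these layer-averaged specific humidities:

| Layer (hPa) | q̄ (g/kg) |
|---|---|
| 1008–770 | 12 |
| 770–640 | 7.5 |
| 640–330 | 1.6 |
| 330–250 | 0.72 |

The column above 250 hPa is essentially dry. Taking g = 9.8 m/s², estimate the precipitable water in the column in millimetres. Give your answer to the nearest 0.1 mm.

Precipitable water is the column-integrated vapour mass per unit area: PW = (1/g) Σ q̄ Δp, with q in kg/kg and Δp in Pa (1 kg/m² of water = 1 mm).
Layer 1008–770 hPa: Δp = 238 hPa = 23800 Pa, q̄ = 0.012 kg/kg → 0.012 × 23800 / 9.8 = 29.14 mm
Layer 770–640 hPa: Δp = 130 hPa = 13000 Pa, q̄ = 0.0075 kg/kg → 0.0075 × 13000 / 9.8 = 9.95 mm
Layer 640–330 hPa: Δp = 310 hPa = 31000 Pa, q̄ = 0.0016 kg/kg → 0.0016 × 31000 / 9.8 = 5.06 mm
Layer 330–250 hPa: Δp = 80 hPa = 8000 Pa, q̄ = 0.00072 kg/kg → 0.00072 × 8000 / 9.8 = 0.59 mm
PW = 29.14 + 9.95 + 5.06 + 0.59 = 44.74 ≈ 44.7 mm.

PW ≈ 44.7 mm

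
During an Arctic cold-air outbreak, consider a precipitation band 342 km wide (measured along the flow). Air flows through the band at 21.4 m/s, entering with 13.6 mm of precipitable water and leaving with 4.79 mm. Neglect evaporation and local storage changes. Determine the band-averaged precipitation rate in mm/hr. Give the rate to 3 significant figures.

Column moisture flux per unit crosswind length is F = V × PW.
Inflow: F_in = 21.4 × 13.6 = 291.04 mm·m/s
Outflow: F_out = 21.4 × 4.79 = 102.506 mm·m/s
Steady-state rate R = (F_in − F_out)/L = (291.04 − 102.506) / 342000 m = 5.513e-04 mm/s.
R = 5.513e-04 × 3600 = 1.98 mm/hr.

R ≈ 1.98 mm/hr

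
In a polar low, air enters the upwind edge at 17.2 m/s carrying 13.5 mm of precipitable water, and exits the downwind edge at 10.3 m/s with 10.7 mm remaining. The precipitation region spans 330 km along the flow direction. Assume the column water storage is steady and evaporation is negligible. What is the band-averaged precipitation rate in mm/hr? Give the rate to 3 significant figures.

R ≈ 1.33 mm/hr

Column moisture flux per unit crosswind length is F = V × PW.
Inflow: F_in = 17.2 × 13.5 = 232.2 mm·m/s
Outflow: F_out = 10.3 × 10.7 = 110.21 mm·m/s
Steady-state rate R = (F_in − F_out)/L = (232.2 − 110.21) / 330000 m = 3.697e-04 mm/s.
R = 3.697e-04 × 3600 = 1.33 mm/hr.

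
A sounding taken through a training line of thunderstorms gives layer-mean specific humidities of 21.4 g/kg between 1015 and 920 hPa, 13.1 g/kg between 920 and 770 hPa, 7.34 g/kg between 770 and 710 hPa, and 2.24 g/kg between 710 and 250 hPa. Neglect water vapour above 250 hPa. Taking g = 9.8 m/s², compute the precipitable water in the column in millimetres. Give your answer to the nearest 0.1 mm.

Precipitable water is the column-integrated vapour mass per unit area: PW = (1/g) Σ q̄ Δp, with q in kg/kg and Δp in Pa (1 kg/m² of water = 1 mm).
Layer 1015–920 hPa: Δp = 95 hPa = 9500 Pa, q̄ = 0.0214 kg/kg → 0.0214 × 9500 / 9.8 = 20.74 mm
Layer 920–770 hPa: Δp = 150 hPa = 15000 Pa, q̄ = 0.0131 kg/kg → 0.0131 × 15000 / 9.8 = 20.05 mm
Layer 770–710 hPa: Δp = 60 hPa = 6000 Pa, q̄ = 0.00734 kg/kg → 0.00734 × 6000 / 9.8 = 4.49 mm
Layer 710–250 hPa: Δp = 460 hPa = 46000 Pa, q̄ = 0.00224 kg/kg → 0.00224 × 46000 / 9.8 = 10.51 mm
PW = 20.74 + 20.05 + 4.49 + 10.51 = 55.79 ≈ 55.8 mm.

PW ≈ 55.8 mm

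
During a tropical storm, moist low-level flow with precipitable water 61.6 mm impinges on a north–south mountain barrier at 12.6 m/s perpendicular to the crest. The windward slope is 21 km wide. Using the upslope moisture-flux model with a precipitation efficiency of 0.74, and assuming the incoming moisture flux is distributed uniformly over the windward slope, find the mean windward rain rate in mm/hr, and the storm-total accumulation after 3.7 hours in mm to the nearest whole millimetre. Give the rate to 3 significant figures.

Incoming column moisture flux per unit ridge length: F = V × PW = 12.6 × 61.6 = 776.16 mm·m/s.
Spread over the 21 km slope with efficiency ε = 0.74: R = ε·F/W = 0.74 × 776.16 / 21000 m = 2.735e-02 mm/s.
R = 2.735e-02 × 3600 = 98.5 mm/hr.
Over 3.7 h: total = 98.5 × 3.7 = 364.45 ≈ 364 mm.

R ≈ 98.5 mm/hr; total ≈ 364 mm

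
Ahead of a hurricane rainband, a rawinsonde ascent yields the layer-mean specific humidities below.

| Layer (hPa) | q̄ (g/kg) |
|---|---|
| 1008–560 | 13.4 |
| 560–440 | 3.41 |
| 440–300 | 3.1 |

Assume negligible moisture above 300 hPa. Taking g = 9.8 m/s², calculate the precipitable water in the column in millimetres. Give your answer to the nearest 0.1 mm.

Precipitable water is the column-integrated vapour mass per unit area: PW = (1/g) Σ q̄ Δp, with q in kg/kg and Δp in Pa (1 kg/m² of water = 1 mm).
Layer 1008–560 hPa: Δp = 448 hPa = 44800 Pa, q̄ = 0.0134 kg/kg → 0.0134 × 44800 / 9.8 = 61.26 mm
Layer 560–440 hPa: Δp = 120 hPa = 12000 Pa, q̄ = 0.00341 kg/kg → 0.00341 × 12000 / 9.8 = 4.18 mm
Layer 440–300 hPa: Δp = 140 hPa = 14000 Pa, q̄ = 0.0031 kg/kg → 0.0031 × 14000 / 9.8 = 4.43 mm
PW = 61.26 + 4.18 + 4.43 = 69.87 ≈ 69.9 mm.

PW ≈ 69.9 mm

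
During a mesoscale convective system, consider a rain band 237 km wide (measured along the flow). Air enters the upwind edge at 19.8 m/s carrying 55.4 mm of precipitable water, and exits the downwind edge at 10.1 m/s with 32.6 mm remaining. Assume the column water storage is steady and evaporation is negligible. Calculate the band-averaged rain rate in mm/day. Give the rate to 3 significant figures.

Column moisture flux per unit crosswind length is F = V × PW.
Inflow: F_in = 19.8 × 55.4 = 1096.92 mm·m/s
Outflow: F_out = 10.1 × 32.6 = 329.26 mm·m/s
Steady-state rate R = (F_in − F_out)/L = (1096.92 − 329.26) / 237000 m = 3.239e-03 mm/s.
R = 3.239e-03 × 3600 × 24 = 280 mm/day.

R ≈ 280 mm/day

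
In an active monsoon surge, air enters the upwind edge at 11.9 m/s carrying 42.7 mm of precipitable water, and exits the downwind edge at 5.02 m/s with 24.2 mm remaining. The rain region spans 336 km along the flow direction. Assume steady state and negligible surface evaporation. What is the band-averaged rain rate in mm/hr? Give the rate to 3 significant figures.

R ≈ 4.14 mm/hr

Column moisture flux per unit crosswind length is F = V × PW.
Inflow: F_in = 11.9 × 42.7 = 508.13 mm·m/s
Outflow: F_out = 5.02 × 24.2 = 121.484 mm·m/s
Steady-state rate R = (F_in − F_out)/L = (508.13 − 121.484) / 336000 m = 1.151e-03 mm/s.
R = 1.151e-03 × 3600 = 4.14 mm/hr.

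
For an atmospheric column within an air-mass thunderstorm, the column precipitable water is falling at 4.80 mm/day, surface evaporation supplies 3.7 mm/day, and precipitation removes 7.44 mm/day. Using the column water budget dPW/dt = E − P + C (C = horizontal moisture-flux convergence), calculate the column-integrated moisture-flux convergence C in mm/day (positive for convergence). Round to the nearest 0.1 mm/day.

dPW/dt = -4.80 mm/day.
C = dPW/dt − E + P = (-4.80) − 3.7 + 7.44 = -1.1 mm/day.

C ≈ -1.1 mm/day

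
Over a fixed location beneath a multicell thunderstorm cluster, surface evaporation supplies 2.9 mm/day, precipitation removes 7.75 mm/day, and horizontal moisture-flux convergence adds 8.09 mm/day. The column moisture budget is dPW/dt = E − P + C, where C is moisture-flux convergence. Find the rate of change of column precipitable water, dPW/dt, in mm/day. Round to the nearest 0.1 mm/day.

dPW/dt = E − P + C = 2.9 − 7.75 + (8.09) = 3.2 mm/day.

dPW/dt ≈ 3.2 mm/day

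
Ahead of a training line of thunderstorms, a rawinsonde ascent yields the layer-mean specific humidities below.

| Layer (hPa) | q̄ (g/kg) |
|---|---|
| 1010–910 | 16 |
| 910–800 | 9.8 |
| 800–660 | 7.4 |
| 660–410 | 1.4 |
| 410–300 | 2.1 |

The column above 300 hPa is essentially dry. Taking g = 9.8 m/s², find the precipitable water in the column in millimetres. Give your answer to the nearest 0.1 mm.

PW ≈ 43.8 mm

Precipitable water is the column-integrated vapour mass per unit area: PW = (1/g) Σ q̄ Δp, with q in kg/kg and Δp in Pa (1 kg/m² of water = 1 mm).
Layer 1010–910 hPa: Δp = 100 hPa = 10000 Pa, q̄ = 0.016 kg/kg → 0.016 × 10000 / 9.8 = 16.33 mm
Layer 910–800 hPa: Δp = 110 hPa = 11000 Pa, q̄ = 0.0098 kg/kg → 0.0098 × 11000 / 9.8 = 11.00 mm
Layer 800–660 hPa: Δp = 140 hPa = 14000 Pa, q̄ = 0.0074 kg/kg → 0.0074 × 14000 / 9.8 = 10.57 mm
Layer 660–410 hPa: Δp = 250 hPa = 25000 Pa, q̄ = 0.0014 kg/kg → 0.0014 × 25000 / 9.8 = 3.57 mm
Layer 410–300 hPa: Δp = 110 hPa = 11000 Pa, q̄ = 0.0021 kg/kg → 0.0021 × 11000 / 9.8 = 2.36 mm
PW = 16.33 + 11.00 + 10.57 + 3.57 + 2.36 = 43.83 ≈ 43.8 mm.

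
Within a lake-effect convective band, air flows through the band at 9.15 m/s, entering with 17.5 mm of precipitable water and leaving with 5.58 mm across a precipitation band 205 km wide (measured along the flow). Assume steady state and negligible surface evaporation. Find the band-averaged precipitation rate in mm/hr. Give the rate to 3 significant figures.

Column moisture flux per unit crosswind length is F = V × PW.
Inflow: F_in = 9.15 × 17.5 = 160.125 mm·m/s
Outflow: F_out = 9.15 × 5.58 = 51.057 mm·m/s
Steady-state rate R = (F_in − F_out)/L = (160.125 − 51.057) / 205000 m = 5.320e-04 mm/s.
R = 5.320e-04 × 3600 = 1.92 mm/hr.

R ≈ 1.92 mm/hr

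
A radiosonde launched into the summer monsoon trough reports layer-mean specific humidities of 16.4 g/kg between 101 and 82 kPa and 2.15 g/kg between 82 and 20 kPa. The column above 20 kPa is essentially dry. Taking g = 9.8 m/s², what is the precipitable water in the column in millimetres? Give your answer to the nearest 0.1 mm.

PW ≈ 45.4 mm

Precipitable water is the column-integrated vapour mass per unit area: PW = (1/g) Σ q̄ Δp, with q in kg/kg and Δp in Pa (1 kg/m² of water = 1 mm).
Layer 101–82 kPa: Δp = 190 hPa = 19000 Pa, q̄ = 0.0164 kg/kg → 0.0164 × 19000 / 9.8 = 31.80 mm
Layer 82–20 kPa: Δp = 620 hPa = 62000 Pa, q̄ = 0.00215 kg/kg → 0.00215 × 62000 / 9.8 = 13.60 mm
PW = 31.80 + 13.60 = 45.40 ≈ 45.4 mm.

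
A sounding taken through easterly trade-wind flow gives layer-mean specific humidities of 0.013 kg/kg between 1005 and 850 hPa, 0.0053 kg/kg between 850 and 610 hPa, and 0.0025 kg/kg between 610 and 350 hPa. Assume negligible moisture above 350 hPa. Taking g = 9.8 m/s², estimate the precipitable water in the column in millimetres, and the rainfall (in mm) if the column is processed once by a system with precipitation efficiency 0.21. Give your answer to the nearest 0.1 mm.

PW ≈ 40.2 mm; rainfall ≈ 8.4 mm

Precipitable water is the column-integrated vapour mass per unit area: PW = (1/g) Σ q̄ Δp, with q in kg/kg and Δp in Pa (1 kg/m² of water = 1 mm).
Layer 1005–850 hPa: Δp = 155 hPa = 15500 Pa, q̄ = 0.013 kg/kg → 0.013 × 15500 / 9.8 = 20.56 mm
Layer 850–610 hPa: Δp = 240 hPa = 24000 Pa, q̄ = 0.0053 kg/kg → 0.0053 × 24000 / 9.8 = 12.98 mm
Layer 610–350 hPa: Δp = 260 hPa = 26000 Pa, q̄ = 0.0025 kg/kg → 0.0025 × 26000 / 9.8 = 6.63 mm
PW = 20.56 + 12.98 + 6.63 = 40.17 ≈ 40.2 mm.
Rainfall = ε × PW = 0.21 × 40.2 = 8.4 mm.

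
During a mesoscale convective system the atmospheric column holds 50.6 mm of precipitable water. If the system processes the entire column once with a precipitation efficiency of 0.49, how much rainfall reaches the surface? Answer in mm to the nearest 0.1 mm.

Rainfall = ε × PW = 0.49 × 50.6 = 24.8 mm.

rainfall ≈ 24.8 mm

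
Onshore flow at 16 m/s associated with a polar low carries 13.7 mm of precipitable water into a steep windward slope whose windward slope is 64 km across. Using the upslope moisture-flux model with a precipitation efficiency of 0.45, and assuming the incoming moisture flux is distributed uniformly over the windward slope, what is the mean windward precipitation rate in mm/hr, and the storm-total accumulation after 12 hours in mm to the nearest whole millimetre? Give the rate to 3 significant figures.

Incoming column moisture flux per unit ridge length: F = V × PW = 16 × 13.7 = 219.2 mm·m/s.
Spread over the 64 km slope with efficiency ε = 0.45: R = ε·F/W = 0.45 × 219.2 / 64000 m = 1.541e-03 mm/s.
R = 1.541e-03 × 3600 = 5.55 mm/hr.
Over 12 h: total = 5.55 × 12 = 66.6 ≈ 67 mm.

R ≈ 5.55 mm/hr; total ≈ 67 mm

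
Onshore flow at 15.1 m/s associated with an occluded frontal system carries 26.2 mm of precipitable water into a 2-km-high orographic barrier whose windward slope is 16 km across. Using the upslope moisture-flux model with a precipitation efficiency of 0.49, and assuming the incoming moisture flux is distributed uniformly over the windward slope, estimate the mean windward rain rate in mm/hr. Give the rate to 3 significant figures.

Incoming column moisture flux per unit ridge length: F = V × PW = 15.1 × 26.2 = 395.62 mm·m/s.
Spread over the 16 km slope with efficiency ε = 0.49: R = ε·F/W = 0.49 × 395.62 / 16000 m = 1.212e-02 mm/s.
R = 1.212e-02 × 3600 = 43.6 mm/hr.

R ≈ 43.6 mm/hr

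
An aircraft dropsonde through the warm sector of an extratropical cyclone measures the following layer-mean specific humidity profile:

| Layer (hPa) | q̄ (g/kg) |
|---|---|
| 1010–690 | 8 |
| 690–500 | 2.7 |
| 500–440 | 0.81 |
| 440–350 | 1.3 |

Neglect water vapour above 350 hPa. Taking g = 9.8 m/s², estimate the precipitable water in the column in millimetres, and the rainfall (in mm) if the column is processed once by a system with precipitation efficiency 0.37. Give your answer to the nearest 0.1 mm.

PW ≈ 33.0 mm; rainfall ≈ 12.2 mm

Precipitable water is the column-integrated vapour mass per unit area: PW = (1/g) Σ q̄ Δp, with q in kg/kg and Δp in Pa (1 kg/m² of water = 1 mm).
Layer 1010–690 hPa: Δp = 320 hPa = 32000 Pa, q̄ = 0.008 kg/kg → 0.008 × 32000 / 9.8 = 26.12 mm
Layer 690–500 hPa: Δp = 190 hPa = 19000 Pa, q̄ = 0.0027 kg/kg → 0.0027 × 19000 / 9.8 = 5.23 mm
Layer 500–440 hPa: Δp = 60 hPa = 6000 Pa, q̄ = 0.00081 kg/kg → 0.00081 × 6000 / 9.8 = 0.50 mm
Layer 440–350 hPa: Δp = 90 hPa = 9000 Pa, q̄ = 0.0013 kg/kg → 0.0013 × 9000 / 9.8 = 1.19 mm
PW = 26.12 + 5.23 + 0.50 + 1.19 = 33.04 ≈ 33.0 mm.
Rainfall = ε × PW = 0.37 × 33.0 = 12.2 mm.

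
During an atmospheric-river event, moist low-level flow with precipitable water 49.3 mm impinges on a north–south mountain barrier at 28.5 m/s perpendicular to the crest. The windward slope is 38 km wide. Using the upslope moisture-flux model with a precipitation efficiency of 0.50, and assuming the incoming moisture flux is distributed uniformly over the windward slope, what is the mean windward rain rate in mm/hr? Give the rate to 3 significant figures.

R ≈ 66.6 mm/hr

Incoming column moisture flux per unit ridge length: F = V × PW = 28.5 × 49.3 = 1405.05 mm·m/s.
Spread over the 38 km slope with efficiency ε = 0.50: R = ε·F/W = 0.50 × 1405.05 / 38000 m = 1.849e-02 mm/s.
R = 1.849e-02 × 3600 = 66.6 mm/hr.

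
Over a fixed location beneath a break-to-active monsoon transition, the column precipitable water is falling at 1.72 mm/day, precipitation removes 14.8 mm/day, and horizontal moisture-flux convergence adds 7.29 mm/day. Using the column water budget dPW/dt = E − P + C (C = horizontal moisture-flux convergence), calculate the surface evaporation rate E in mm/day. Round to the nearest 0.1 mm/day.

dPW/dt = -1.72 mm/day.
E = dPW/dt + P − C = (-1.72) + 14.8 − (7.29) = 5.8 mm/day.

E ≈ 5.8 mm/day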